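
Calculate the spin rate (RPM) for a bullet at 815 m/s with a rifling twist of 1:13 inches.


twist_m = 13*0.0254 = 0.3302 m
spin = v/twist = 815/0.3302 = 2468.201 rev/s
RPM = spin*60 = 2468.201*60 ≈ 148092 RPM

148092 RPM


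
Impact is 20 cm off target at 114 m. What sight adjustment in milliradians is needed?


1 mrad subtends 1 cm per 10 m of range, so adj = error_cm / (dist_m / 10) = 20 / (114/10) = 1.754 mrad

1.754 mrad


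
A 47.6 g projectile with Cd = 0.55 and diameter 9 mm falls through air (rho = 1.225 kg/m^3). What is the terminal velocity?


A = pi*(d/2)^2 = pi*(9/2000)^2 = 6.36173e-05 m^2
vt = sqrt(2mg/(Cd*rho*A)) = sqrt(2*0.0476*9.81/(0.55 * 1.225 * 6.36173e-05)) = 147.6 m/s

147.6 m/s


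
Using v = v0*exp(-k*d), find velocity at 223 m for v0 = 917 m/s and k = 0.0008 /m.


v = v0*exp(-k*d) = 917*exp(-0.0008*223) = 767.2 m/s

767.2 m/s


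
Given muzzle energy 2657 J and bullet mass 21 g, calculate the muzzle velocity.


v = sqrt(2*E/m) = sqrt(2*2657/0.021) = 503 m/s

503 m/s


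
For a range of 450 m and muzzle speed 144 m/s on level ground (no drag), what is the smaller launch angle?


sin(2*theta) = R*g/v0^2 = 450*9.81/144^2 = 0.212891, theta = arcsin(0.212891)/2 = 6.146°

6.146 degrees


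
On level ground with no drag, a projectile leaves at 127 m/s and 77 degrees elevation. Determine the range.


R = v0^2 * sin(2*theta) / g = 127^2 * sin(2*77°) / 9.81 = 720.7 m

720.7 m


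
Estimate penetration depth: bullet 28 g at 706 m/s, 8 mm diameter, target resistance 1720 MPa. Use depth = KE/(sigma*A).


A = pi*(d/2)^2 = pi*(8/2)^2 = 50.2655 mm^2
E = 0.5*m*v^2 = 0.5*0.028*706^2 = 6978.1 J
depth = E/(sigma*A) = 6978.1 J / (1720 MPa * 50.2655 mm^2) = 6978.1/(1720 * 50.2655) m = 0.0807122 m ≈ 80.71 mm

80.71 mm


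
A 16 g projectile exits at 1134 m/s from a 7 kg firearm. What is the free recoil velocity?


v_recoil = m_p * v_p / m_gun = 0.016 * 1134 / 7 = 2.592 m/s

2.592 m/s


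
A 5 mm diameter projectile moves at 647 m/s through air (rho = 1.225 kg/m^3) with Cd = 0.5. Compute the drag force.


A = pi*(d/2)^2 = pi*(5/2000)^2 = 1.96350e-05 m^2
Fd = 0.5*Cd*rho*A*v^2 = 0.5*0.5*1.225*1.96350e-05*647^2 = 2.517 N

2.517 N


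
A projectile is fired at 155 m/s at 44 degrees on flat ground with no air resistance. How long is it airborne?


T = 2*v0*sin(theta)/g = 2*155*sin(44°)/9.81 = 21.95 s

21.95 s


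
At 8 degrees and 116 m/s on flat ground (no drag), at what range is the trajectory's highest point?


R = v0^2*sin(2*theta)/g = 116^2*sin(2*8°)/9.81 = 378.081 m
apex_dist = R/2 = 378.081/2 = 189 m

189 m


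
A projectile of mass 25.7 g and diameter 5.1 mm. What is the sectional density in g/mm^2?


SD = m/d^2 = 25.7/5.1^2 = 0.9881 g/mm^2

0.9881 g/mm^2


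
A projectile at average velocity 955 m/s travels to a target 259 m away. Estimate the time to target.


t = d/v = 259/955 = 0.2712 s

0.2712 s


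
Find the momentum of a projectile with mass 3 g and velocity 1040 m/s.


p = m*v = 0.003*1040 = 3.12 kg·m/s

3.12 kg·m/s


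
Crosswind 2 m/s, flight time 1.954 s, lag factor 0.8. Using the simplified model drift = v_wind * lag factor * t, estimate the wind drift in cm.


drift = v_wind * lag * t = 2 * 0.8 * 1.954 = 3.1264 m ≈ 312.6 cm

312.6 cm


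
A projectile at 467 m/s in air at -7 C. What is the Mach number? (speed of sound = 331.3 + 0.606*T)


a = 331.3 + 0.606*(-7) = 327.058 m/s
M = v/a = 467/327.058 = 1.428

1.428


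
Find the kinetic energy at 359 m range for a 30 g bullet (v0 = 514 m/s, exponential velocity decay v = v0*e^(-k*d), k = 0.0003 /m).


v = v0*exp(-k*d) = 514*exp(-0.0003*359) = 461.519 m/s
E = 0.5*m*v^2 = 0.5*0.03*461.519^2 = 3195 J

3195 J


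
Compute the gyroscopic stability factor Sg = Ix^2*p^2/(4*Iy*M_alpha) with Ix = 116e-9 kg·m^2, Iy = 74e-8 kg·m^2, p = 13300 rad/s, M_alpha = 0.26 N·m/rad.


Sg = Ix^2 * p^2 / (4 * Iy * M_alpha) = (116e-9)^2 * 13300^2 / (4 * 74e-8 * 0.26) = 3.093

3.093


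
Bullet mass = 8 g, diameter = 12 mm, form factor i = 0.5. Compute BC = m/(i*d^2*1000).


BC = m/(i*d^2*1000) = 8/(0.5 * 12^2 * 1000) = 0.0001111

0.0001111


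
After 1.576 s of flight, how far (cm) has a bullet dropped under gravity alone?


drop = 0.5*g*t^2 = 0.5*9.81*1.576^2 = 12.1829 m ≈ 1218 cm

1218 cm


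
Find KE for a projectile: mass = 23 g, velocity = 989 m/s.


E = 0.5*m*v^2 = 0.5*0.023*989^2 = 11248 J

11248 J


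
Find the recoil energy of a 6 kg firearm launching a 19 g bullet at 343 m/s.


v_r = m_p*v_p/m_gun = 0.019*343/6 = 1.08617 m/s, E_r = 0.5*m_gun*v_r^2 = 0.5*6*1.08617^2 = 3.539 J

3.539 J


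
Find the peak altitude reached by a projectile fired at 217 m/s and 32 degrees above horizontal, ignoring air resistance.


H = (v0*sin(theta))^2 / (2g) = (217*sin(32°))^2 / (2*9.81) = 674 m

674 m


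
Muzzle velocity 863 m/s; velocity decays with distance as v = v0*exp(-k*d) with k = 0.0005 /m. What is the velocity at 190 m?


v = v0*exp(-k*d) = 863*exp(-0.0005*190) = 784.8 m/s

784.8 m/s


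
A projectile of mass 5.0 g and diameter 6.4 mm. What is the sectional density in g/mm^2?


SD = m/d^2 = 5.0/6.4^2 = 0.1221 g/mm^2

0.1221 g/mm^2


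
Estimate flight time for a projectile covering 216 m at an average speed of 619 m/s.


t = d/v = 216/619 = 0.3489 s

0.3489 s


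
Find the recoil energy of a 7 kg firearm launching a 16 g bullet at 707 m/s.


v_r = m_p*v_p/m_gun = 0.016*707/7 = 1.616 m/s, E_r = 0.5*m_gun*v_r^2 = 0.5*7*1.616^2 = 9.14 J

9.14 J


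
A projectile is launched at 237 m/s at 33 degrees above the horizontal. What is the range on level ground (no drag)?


R = v0^2 * sin(2*theta) / g = 237^2 * sin(2*33°) / 9.81 = 5231 m

5231 m


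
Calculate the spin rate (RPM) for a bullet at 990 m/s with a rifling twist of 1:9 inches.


twist_m = 9*0.0254 = 0.2286 m
spin = v/twist = 990/0.2286 = 4330.709 rev/s
RPM = spin*60 = 4330.709*60 ≈ 259843 RPM

259843 RPM


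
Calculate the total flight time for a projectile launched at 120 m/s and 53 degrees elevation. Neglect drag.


T = 2*v0*sin(theta)/g = 2*120*sin(53°)/9.81 = 19.54 s

19.54 s


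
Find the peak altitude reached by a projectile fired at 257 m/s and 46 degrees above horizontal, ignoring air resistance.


H = (v0*sin(theta))^2 / (2g) = (257*sin(46°))^2 / (2*9.81) = 1742 m

1742 m


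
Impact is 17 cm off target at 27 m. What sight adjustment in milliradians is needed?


1 mrad subtends 1 cm per 10 m of range, so adj = error_cm / (dist_m / 10) = 17 / (27/10) = 6.296 mrad

6.296 mrad


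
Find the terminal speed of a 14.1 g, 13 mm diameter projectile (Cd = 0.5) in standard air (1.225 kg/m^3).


A = pi*(d/2)^2 = pi*(13/2000)^2 = 1.32732e-04 m^2
vt = sqrt(2mg/(Cd*rho*A)) = sqrt(2*0.0141*9.81/(0.5 * 1.225 * 1.32732e-04)) = 58.33 m/s

58.33 m/s


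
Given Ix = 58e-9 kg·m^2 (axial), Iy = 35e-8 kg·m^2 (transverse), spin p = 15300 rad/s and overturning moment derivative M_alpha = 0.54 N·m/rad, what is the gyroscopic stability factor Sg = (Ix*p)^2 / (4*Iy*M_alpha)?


Sg = Ix^2 * p^2 / (4 * Iy * M_alpha) = (58e-9)^2 * 15300^2 / (4 * 35e-8 * 0.54) = 1.042

1.042


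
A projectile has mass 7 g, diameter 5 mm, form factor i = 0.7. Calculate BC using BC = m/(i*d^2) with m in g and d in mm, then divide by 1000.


BC = m/(i*d^2*1000) = 7/(0.7 * 5^2 * 1000) = 0.0004

0.0004


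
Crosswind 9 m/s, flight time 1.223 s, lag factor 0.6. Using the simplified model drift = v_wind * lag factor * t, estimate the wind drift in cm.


drift = v_wind * lag * t = 9 * 0.6 * 1.223 = 6.6042 m ≈ 660.4 cm

660.4 cm


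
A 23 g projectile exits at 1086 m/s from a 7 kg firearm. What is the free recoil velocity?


v_recoil = m_p * v_p / m_gun = 0.023 * 1086 / 7 = 3.568 m/s

3.568 m/s


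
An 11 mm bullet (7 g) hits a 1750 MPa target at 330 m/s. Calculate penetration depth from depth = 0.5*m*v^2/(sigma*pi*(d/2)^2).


A = pi*(d/2)^2 = pi*(11/2)^2 = 95.0332 mm^2
E = 0.5*m*v^2 = 0.5*0.007*330^2 = 381.15 J
depth = E/(sigma*A) = 381.15 J / (1750 MPa * 95.0332 mm^2) = 381.15/(1750 * 95.0332) m = 0.00229183 m ≈ 2.292 mm

2.292 mm


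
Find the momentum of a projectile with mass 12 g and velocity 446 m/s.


p = m*v = 0.012*446 = 5.352 kg·m/s

5.352 kg·m/s


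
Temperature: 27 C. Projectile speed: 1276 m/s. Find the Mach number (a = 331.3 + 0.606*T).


a = 331.3 + 0.606*(27) = 347.662 m/s
M = v/a = 1276/347.662 = 3.67

3.67


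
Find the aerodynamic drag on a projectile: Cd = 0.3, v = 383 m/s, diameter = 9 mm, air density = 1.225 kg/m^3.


A = pi*(d/2)^2 = pi*(9/2000)^2 = 6.36173e-05 m^2
Fd = 0.5*Cd*rho*A*v^2 = 0.5*0.3*1.225*6.36173e-05*383^2 = 1.715 N

1.715 N


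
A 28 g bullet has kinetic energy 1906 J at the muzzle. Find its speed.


v = sqrt(2*E/m) = sqrt(2*1906/0.028) = 369 m/s

369 m/s


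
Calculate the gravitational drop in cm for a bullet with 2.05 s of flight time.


drop = 0.5*g*t^2 = 0.5*9.81*2.05^2 = 20.6133 m ≈ 2061 cm

2061 cm


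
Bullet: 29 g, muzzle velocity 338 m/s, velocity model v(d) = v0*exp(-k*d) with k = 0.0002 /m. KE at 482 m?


v = v0*exp(-k*d) = 338*exp(-0.0002*482) = 306.938 m/s
E = 0.5*m*v^2 = 0.5*0.029*306.938^2 = 1366 J

1366 J


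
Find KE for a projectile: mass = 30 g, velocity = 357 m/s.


E = 0.5*m*v^2 = 0.5*0.03*357^2 = 1912 J

1912 J


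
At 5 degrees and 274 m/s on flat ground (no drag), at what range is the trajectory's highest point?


R = v0^2*sin(2*theta)/g = 274^2*sin(2*5°)/9.81 = 1328.93 m
apex_dist = R/2 = 1328.93/2 = 664.5 m

664.5 m


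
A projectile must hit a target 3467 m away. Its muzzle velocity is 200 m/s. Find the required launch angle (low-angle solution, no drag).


sin(2*theta) = R*g/v0^2 = 3467*9.81/200^2 = 0.850282, theta = arcsin(0.850282)/2 = 29.12°

29.12 degrees


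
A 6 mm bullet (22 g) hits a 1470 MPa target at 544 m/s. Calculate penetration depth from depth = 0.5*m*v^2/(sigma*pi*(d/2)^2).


A = pi*(d/2)^2 = pi*(6/2)^2 = 28.2743 mm^2
E = 0.5*m*v^2 = 0.5*0.022*544^2 = 3255.3 J
depth = E/(sigma*A) = 3255.3 J / (1470 MPa * 28.2743 mm^2) = 3255.3/(1470 * 28.2743) m = 0.0783215 m ≈ 78.32 mm

78.32 mm


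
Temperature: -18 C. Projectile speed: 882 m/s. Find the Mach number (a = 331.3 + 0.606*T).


a = 331.3 + 0.606*(-18) = 320.392 m/s
M = v/a = 882/320.392 = 2.753

2.753


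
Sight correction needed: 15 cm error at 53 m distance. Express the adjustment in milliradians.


1 mrad subtends 1 cm per 10 m of range, so adj = error_cm / (dist_m / 10) = 15 / (53/10) = 2.83 mrad

2.83 mrad


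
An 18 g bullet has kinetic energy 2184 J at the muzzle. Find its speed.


v = sqrt(2*E/m) = sqrt(2*2184/0.018) = 492.6 m/s

492.6 m/s


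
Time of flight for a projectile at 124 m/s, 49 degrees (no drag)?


T = 2*v0*sin(theta)/g = 2*124*sin(49°)/9.81 = 19.08 s

19.08 s


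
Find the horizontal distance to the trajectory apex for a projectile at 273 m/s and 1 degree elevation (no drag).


R = v0^2*sin(2*theta)/g = 273^2*sin(2*1°)/9.81 = 265.14 m
apex_dist = R/2 = 265.14/2 = 132.6 m

132.6 m


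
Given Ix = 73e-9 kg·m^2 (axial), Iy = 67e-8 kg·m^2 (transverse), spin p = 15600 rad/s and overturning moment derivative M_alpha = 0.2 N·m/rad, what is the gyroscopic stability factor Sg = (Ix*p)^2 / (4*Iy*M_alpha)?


Sg = Ix^2 * p^2 / (4 * Iy * M_alpha) = (73e-9)^2 * 15600^2 / (4 * 67e-8 * 0.2) = 2.42

2.42


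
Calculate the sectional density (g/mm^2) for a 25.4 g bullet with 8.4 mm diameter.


SD = m/d^2 = 25.4/8.4^2 = 0.36 g/mm^2

0.36 g/mm^2


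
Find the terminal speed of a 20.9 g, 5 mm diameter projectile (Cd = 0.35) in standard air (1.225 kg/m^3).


A = pi*(d/2)^2 = pi*(5/2000)^2 = 1.96350e-05 m^2
vt = sqrt(2mg/(Cd*rho*A)) = sqrt(2*0.0209*9.81/(0.35 * 1.225 * 1.96350e-05)) = 220.7 m/s

220.7 m/s


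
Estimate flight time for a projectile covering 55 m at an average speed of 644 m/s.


t = d/v = 55/644 = 0.0854 s

0.0854 s


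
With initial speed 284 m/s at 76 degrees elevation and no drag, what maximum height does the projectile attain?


H = (v0*sin(theta))^2 / (2g) = (284*sin(76°))^2 / (2*9.81) = 3870 m

3870 m


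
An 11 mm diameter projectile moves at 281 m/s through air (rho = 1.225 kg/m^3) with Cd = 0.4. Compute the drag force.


A = pi*(d/2)^2 = pi*(11/2000)^2 = 9.50332e-05 m^2
Fd = 0.5*Cd*rho*A*v^2 = 0.5*0.4*1.225*9.50332e-05*281^2 = 1.838 N

1.838 N


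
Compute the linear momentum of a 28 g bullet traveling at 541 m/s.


p = m*v = 0.028*541 = 15.15 kg·m/s

15.15 kg·m/s


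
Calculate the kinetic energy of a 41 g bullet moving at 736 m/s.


E = 0.5*m*v^2 = 0.5*0.041*736^2 = 11105 J

11105 J


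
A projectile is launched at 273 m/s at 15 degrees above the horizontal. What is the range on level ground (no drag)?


R = v0^2 * sin(2*theta) / g = 273^2 * sin(2*15°) / 9.81 = 3799 m

3799 m


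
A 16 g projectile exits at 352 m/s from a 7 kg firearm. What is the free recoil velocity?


v_recoil = m_p * v_p / m_gun = 0.016 * 352 / 7 = 0.8046 m/s

0.8046 m/s


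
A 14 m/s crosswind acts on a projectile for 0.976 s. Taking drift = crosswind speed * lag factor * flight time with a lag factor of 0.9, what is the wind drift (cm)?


drift = v_wind * lag * t = 14 * 0.9 * 0.976 = 12.2976 m ≈ 1230 cm

1230 cm


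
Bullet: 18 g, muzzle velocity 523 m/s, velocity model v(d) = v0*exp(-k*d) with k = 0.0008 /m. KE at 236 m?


v = v0*exp(-k*d) = 523*exp(-0.0008*236) = 433.019 m/s
E = 0.5*m*v^2 = 0.5*0.018*433.019^2 = 1688 J

1688 J


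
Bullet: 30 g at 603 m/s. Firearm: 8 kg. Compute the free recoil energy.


v_r = m_p*v_p/m_gun = 0.03*603/8 = 2.26125 m/s, E_r = 0.5*m_gun*v_r^2 = 0.5*8*2.26125^2 = 20.45 J

20.45 J


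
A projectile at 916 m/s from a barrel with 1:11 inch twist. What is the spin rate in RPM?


twist_m = 11*0.0254 = 0.2794 m
spin = v/twist = 916/0.2794 = 3278.454 rev/s
RPM = spin*60 = 3278.454*60 ≈ 196707 RPM

196707 RPM


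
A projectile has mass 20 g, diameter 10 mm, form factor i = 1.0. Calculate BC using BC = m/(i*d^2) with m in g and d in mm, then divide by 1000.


BC = m/(i*d^2*1000) = 20/(1.0 * 10^2 * 1000) = 0.0002

0.0002


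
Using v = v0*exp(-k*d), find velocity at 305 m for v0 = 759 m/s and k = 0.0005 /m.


v = v0*exp(-k*d) = 759*exp(-0.0005*305) = 651.6 m/s

651.6 m/s


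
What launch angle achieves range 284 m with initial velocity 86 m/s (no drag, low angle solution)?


sin(2*theta) = R*g/v0^2 = 284*9.81/86^2 = 0.376696, theta = arcsin(0.376696)/2 = 11.06°

11.06 degrees


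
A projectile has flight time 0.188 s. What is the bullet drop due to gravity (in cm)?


drop = 0.5*g*t^2 = 0.5*9.81*0.188^2 = 0.173362 m ≈ 17.34 cm

17.34 cm


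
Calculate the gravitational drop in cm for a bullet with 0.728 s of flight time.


drop = 0.5*g*t^2 = 0.5*9.81*0.728^2 = 2.59957 m ≈ 260 cm

260 cm


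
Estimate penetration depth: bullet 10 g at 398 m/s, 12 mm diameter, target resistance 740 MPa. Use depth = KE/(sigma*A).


A = pi*(d/2)^2 = pi*(12/2)^2 = 113.097 mm^2
E = 0.5*m*v^2 = 0.5*0.01*398^2 = 792.02 J
depth = E/(sigma*A) = 792.02 J / (740 MPa * 113.097 mm^2) = 792.02/(740 * 113.097) m = 0.00946351 m ≈ 9.464 mm

9.464 mm


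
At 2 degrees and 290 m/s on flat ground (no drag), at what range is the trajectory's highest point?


R = v0^2*sin(2*theta)/g = 290^2*sin(2*2°)/9.81 = 598.014 m
apex_dist = R/2 = 598.014/2 = 299 m

299 m


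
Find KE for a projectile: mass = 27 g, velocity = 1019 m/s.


E = 0.5*m*v^2 = 0.5*0.027*1019^2 = 14018 J

14018 J


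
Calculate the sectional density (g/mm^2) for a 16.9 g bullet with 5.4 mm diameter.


SD = m/d^2 = 16.9/5.4^2 = 0.5796 g/mm^2

0.5796 g/mm^2


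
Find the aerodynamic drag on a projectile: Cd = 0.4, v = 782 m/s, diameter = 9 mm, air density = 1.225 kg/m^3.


A = pi*(d/2)^2 = pi*(9/2000)^2 = 6.36173e-05 m^2
Fd = 0.5*Cd*rho*A*v^2 = 0.5*0.4*1.225*6.36173e-05*782^2 = 9.531 N

9.531 N


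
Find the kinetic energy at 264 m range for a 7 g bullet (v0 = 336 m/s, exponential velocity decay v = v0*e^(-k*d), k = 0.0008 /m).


v = v0*exp(-k*d) = 336*exp(-0.0008*264) = 272.03 m/s
E = 0.5*m*v^2 = 0.5*0.007*272.03^2 = 259 J

259 J


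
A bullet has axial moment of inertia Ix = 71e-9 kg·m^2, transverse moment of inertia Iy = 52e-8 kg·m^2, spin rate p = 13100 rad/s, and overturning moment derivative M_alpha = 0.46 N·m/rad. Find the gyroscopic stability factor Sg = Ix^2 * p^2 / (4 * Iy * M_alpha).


Sg = Ix^2 * p^2 / (4 * Iy * M_alpha) = (71e-9)^2 * 13100^2 / (4 * 52e-8 * 0.46) = 0.9041

0.9041


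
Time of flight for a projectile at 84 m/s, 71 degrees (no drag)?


T = 2*v0*sin(theta)/g = 2*84*sin(71°)/9.81 = 16.19 s

16.19 s


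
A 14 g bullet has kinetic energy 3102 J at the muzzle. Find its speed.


v = sqrt(2*E/m) = sqrt(2*3102/0.014) = 665.7 m/s

665.7 m/s


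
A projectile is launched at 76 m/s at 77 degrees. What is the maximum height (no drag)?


H = (v0*sin(theta))^2 / (2g) = (76*sin(77°))^2 / (2*9.81) = 279.5 m

279.5 m


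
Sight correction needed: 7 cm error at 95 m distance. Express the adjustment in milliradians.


1 mrad subtends 1 cm per 10 m of range, so adj = error_cm / (dist_m / 10) = 7 / (95/10) = 0.7368 mrad

0.7368 mrad


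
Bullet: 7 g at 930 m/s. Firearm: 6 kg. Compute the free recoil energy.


v_r = m_p*v_p/m_gun = 0.007*930/6 = 1.085 m/s, E_r = 0.5*m_gun*v_r^2 = 0.5*6*1.085^2 = 3.532 J

3.532 J


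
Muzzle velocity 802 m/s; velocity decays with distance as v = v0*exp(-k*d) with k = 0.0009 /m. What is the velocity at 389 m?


v = v0*exp(-k*d) = 802*exp(-0.0009*389) = 565.1 m/s

565.1 m/s


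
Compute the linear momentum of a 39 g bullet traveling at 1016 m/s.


p = m*v = 0.039*1016 = 39.62 kg·m/s

39.62 kg·m/s


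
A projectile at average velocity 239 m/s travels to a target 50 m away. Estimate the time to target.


t = d/v = 50/239 = 0.2092 s

0.2092 s


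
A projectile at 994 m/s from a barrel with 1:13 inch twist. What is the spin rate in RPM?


twist_m = 13*0.0254 = 0.3302 m
spin = v/twist = 994/0.3302 = 3010.297 rev/s
RPM = spin*60 = 3010.297*60 ≈ 180618 RPM

180618 RPM


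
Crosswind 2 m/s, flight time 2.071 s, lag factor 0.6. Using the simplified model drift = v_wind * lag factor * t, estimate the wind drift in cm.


drift = v_wind * lag * t = 2 * 0.6 * 2.071 = 2.4852 m ≈ 248.5 cm

248.5 cm


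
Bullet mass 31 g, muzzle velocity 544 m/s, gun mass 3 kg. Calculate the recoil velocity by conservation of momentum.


v_recoil = m_p * v_p / m_gun = 0.031 * 544 / 3 = 5.621 m/s

5.621 m/s


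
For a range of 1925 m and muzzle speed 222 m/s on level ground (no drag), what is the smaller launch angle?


sin(2*theta) = R*g/v0^2 = 1925*9.81/222^2 = 0.383172, theta = arcsin(0.383172)/2 = 11.27°

11.27 degrees


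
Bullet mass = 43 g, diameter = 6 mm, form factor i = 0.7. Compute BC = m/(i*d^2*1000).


BC = m/(i*d^2*1000) = 43/(0.7 * 6^2 * 1000) = 0.001706

0.001706


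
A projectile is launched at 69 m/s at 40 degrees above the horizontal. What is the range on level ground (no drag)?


R = v0^2 * sin(2*theta) / g = 69^2 * sin(2*40°) / 9.81 = 477.9 m

477.9 m


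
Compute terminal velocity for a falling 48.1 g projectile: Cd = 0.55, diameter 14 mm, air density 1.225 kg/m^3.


A = pi*(d/2)^2 = pi*(14/2000)^2 = 1.53938e-04 m^2
vt = sqrt(2mg/(Cd*rho*A)) = sqrt(2*0.0481*9.81/(0.55 * 1.225 * 1.53938e-04)) = 95.39 m/s

95.39 m/s


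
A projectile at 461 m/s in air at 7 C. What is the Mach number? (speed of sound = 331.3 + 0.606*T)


a = 331.3 + 0.606*(7) = 335.542 m/s
M = v/a = 461/335.542 = 1.374

1.374


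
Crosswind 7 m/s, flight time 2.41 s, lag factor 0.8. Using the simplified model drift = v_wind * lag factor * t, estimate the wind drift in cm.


drift = v_wind * lag * t = 7 * 0.8 * 2.41 = 13.496 m ≈ 1350 cm

1350 cm


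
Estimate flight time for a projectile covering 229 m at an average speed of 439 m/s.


t = d/v = 229/439 = 0.5216 s

0.5216 s


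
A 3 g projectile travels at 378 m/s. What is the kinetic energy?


E = 0.5*m*v^2 = 0.5*0.003*378^2 = 214.3 J

214.3 J


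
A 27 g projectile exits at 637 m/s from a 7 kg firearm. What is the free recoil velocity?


v_recoil = m_p * v_p / m_gun = 0.027 * 637 / 7 = 2.457 m/s

2.457 m/s


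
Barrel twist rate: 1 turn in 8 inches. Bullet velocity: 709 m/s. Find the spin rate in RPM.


twist_m = 8*0.0254 = 0.2032 m
spin = v/twist = 709/0.2032 = 3489.173 rev/s
RPM = spin*60 = 3489.173*60 ≈ 209350 RPM

209350 RPM


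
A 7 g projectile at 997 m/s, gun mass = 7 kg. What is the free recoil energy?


v_r = m_p*v_p/m_gun = 0.007*997/7 = 0.997 m/s, E_r = 0.5*m_gun*v_r^2 = 0.5*7*0.997^2 = 3.479 J

3.479 J


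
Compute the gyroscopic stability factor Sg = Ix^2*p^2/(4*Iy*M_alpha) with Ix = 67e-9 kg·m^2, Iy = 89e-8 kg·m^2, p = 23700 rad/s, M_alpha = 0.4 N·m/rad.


Sg = Ix^2 * p^2 / (4 * Iy * M_alpha) = (67e-9)^2 * 23700^2 / (4 * 89e-8 * 0.4) = 1.771

1.771


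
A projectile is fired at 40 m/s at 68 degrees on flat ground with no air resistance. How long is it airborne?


T = 2*v0*sin(theta)/g = 2*40*sin(68°)/9.81 = 7.561 s

7.561 s


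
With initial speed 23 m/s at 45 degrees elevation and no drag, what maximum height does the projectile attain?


H = (v0*sin(theta))^2 / (2g) = (23*sin(45°))^2 / (2*9.81) = 13.48 m

13.48 m


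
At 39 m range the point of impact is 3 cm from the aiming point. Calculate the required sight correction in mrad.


1 mrad subtends 1 cm per 10 m of range, so adj = error_cm / (dist_m / 10) = 3 / (39/10) = 0.7692 mrad

0.7692 mrad


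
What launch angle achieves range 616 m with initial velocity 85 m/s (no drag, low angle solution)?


sin(2*theta) = R*g/v0^2 = 616*9.81/85^2 = 0.836396, theta = arcsin(0.836396)/2 = 28.38°

28.38 degrees


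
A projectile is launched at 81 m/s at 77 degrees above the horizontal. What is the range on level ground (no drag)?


R = v0^2 * sin(2*theta) / g = 81^2 * sin(2*77°) / 9.81 = 293.2 m

293.2 m


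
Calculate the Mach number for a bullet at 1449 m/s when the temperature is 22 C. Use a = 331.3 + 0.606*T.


a = 331.3 + 0.606*(22) = 344.632 m/s
M = v/a = 1449/344.632 = 4.204

4.204


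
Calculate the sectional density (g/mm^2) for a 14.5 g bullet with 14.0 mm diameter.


SD = m/d^2 = 14.5/14.0^2 = 0.07398 g/mm^2

0.07398 g/mm^2


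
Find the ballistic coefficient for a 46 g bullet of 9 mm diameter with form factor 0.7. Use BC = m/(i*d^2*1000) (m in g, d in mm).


BC = m/(i*d^2*1000) = 46/(0.7 * 9^2 * 1000) = 0.0008113

0.0008113


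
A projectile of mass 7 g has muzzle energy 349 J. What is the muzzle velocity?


v = sqrt(2*E/m) = sqrt(2*349/0.007) = 315.8 m/s

315.8 m/s


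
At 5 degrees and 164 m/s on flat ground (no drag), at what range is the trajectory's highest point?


R = v0^2*sin(2*theta)/g = 164^2*sin(2*5°)/9.81 = 476.09 m
apex_dist = R/2 = 476.09/2 = 238 m

238 m


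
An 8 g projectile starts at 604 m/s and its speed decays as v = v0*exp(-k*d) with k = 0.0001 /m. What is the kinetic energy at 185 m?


v = v0*exp(-k*d) = 604*exp(-0.0001*185) = 592.929 m/s
E = 0.5*m*v^2 = 0.5*0.008*592.929^2 = 1406 J

1406 J


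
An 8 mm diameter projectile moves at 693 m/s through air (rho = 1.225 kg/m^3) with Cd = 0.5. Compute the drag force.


A = pi*(d/2)^2 = pi*(8/2000)^2 = 5.02655e-05 m^2
Fd = 0.5*Cd*rho*A*v^2 = 0.5*0.5*1.225*5.02655e-05*693^2 = 7.393 N

7.393 N


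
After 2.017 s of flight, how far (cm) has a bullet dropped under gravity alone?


drop = 0.5*g*t^2 = 0.5*9.81*2.017^2 = 19.955 m ≈ 1995 cm

1995 cm


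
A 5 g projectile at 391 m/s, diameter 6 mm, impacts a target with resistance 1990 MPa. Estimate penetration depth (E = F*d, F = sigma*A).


A = pi*(d/2)^2 = pi*(6/2)^2 = 28.2743 mm^2
E = 0.5*m*v^2 = 0.5*0.005*391^2 = 382.202 J
depth = E/(sigma*A) = 382.202 J / (1990 MPa * 28.2743 mm^2) = 382.202/(1990 * 28.2743) m = 0.00679279 m ≈ 6.793 mm

6.793 mm


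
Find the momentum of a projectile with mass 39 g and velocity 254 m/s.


p = m*v = 0.039*254 = 9.906 kg·m/s

9.906 kg·m/s


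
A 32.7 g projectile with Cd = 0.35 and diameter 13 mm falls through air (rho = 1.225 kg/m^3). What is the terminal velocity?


A = pi*(d/2)^2 = pi*(13/2000)^2 = 1.32732e-04 m^2
vt = sqrt(2mg/(Cd*rho*A)) = sqrt(2*0.0327*9.81/(0.35 * 1.225 * 1.32732e-04)) = 106.2 m/s

106.2 m/s


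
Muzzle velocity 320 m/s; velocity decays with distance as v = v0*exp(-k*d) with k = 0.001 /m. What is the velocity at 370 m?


v = v0*exp(-k*d) = 320*exp(-0.001*370) = 221 m/s

221 m/s


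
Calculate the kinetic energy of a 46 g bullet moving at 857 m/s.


E = 0.5*m*v^2 = 0.5*0.046*857^2 = 16892 J

16892 J


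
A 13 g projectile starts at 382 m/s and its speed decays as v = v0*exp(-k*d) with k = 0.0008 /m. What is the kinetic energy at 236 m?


v = v0*exp(-k*d) = 382*exp(-0.0008*236) = 316.278 m/s
E = 0.5*m*v^2 = 0.5*0.013*316.278^2 = 650.2 J

650.2 J


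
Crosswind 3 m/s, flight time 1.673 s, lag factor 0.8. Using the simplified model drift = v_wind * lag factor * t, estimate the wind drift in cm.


drift = v_wind * lag * t = 3 * 0.8 * 1.673 = 4.0152 m ≈ 401.5 cm

401.5 cm


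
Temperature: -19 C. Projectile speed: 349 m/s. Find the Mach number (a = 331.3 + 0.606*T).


a = 331.3 + 0.606*(-19) = 319.786 m/s
M = v/a = 349/319.786 = 1.091

1.091


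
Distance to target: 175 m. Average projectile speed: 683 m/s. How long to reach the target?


t = d/v = 175/683 = 0.2562 s

0.2562 s


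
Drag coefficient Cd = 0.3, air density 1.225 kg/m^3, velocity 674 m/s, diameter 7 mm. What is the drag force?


A = pi*(d/2)^2 = pi*(7/2000)^2 = 3.84845e-05 m^2
Fd = 0.5*Cd*rho*A*v^2 = 0.5*0.3*1.225*3.84845e-05*674^2 = 3.212 N

3.212 N


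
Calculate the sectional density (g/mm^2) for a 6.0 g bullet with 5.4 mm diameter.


SD = m/d^2 = 6.0/5.4^2 = 0.2058 g/mm^2

0.2058 g/mm^2


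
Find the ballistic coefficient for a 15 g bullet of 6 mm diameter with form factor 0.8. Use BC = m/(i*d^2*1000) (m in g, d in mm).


BC = m/(i*d^2*1000) = 15/(0.8 * 6^2 * 1000) = 0.0005208

0.0005208


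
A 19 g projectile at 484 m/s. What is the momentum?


p = m*v = 0.019*484 = 9.196 kg·m/s

9.196 kg·m/s


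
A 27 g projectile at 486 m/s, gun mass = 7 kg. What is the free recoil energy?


v_r = m_p*v_p/m_gun = 0.027*486/7 = 1.87457 m/s, E_r = 0.5*m_gun*v_r^2 = 0.5*7*1.87457^2 = 12.3 J

12.3 J


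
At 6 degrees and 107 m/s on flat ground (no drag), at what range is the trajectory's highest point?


R = v0^2*sin(2*theta)/g = 107^2*sin(2*6°)/9.81 = 242.648 m
apex_dist = R/2 = 242.648/2 = 121.3 m

121.3 m


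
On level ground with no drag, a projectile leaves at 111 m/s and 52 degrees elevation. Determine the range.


R = v0^2 * sin(2*theta) / g = 111^2 * sin(2*52°) / 9.81 = 1219 m

1219 m


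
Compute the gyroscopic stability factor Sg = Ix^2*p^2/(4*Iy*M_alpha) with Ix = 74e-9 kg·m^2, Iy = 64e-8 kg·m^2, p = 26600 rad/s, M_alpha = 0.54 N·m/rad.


Sg = Ix^2 * p^2 / (4 * Iy * M_alpha) = (74e-9)^2 * 26600^2 / (4 * 64e-8 * 0.54) = 2.803

2.803


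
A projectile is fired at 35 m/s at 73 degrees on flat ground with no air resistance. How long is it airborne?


T = 2*v0*sin(theta)/g = 2*35*sin(73°)/9.81 = 6.824 s

6.824 s


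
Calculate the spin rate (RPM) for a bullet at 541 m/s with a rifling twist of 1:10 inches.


twist_m = 10*0.0254 = 0.254 m
spin = v/twist = 541/0.254 = 2129.921 rev/s
RPM = spin*60 = 2129.921*60 ≈ 127795 RPM

127795 RPM


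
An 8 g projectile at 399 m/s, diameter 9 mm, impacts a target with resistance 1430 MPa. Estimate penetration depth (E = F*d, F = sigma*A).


A = pi*(d/2)^2 = pi*(9/2)^2 = 63.6173 mm^2
E = 0.5*m*v^2 = 0.5*0.008*399^2 = 636.804 J
depth = E/(sigma*A) = 636.804 J / (1430 MPa * 63.6173 mm^2) = 636.804/(1430 * 63.6173) m = 0.00699995 m ≈ 7 mm

7 mm


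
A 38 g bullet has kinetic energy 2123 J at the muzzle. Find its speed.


v = sqrt(2*E/m) = sqrt(2*2123/0.038) = 334.3 m/s

334.3 m/s


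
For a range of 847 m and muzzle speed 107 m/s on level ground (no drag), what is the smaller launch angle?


sin(2*theta) = R*g/v0^2 = 847*9.81/107^2 = 0.725746, theta = arcsin(0.725746)/2 = 23.27°

23.27 degrees


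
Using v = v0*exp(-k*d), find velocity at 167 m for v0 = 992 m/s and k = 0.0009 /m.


v = v0*exp(-k*d) = 992*exp(-0.0009*167) = 853.6 m/s

853.6 m/s


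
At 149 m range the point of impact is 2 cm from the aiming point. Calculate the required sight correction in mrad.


1 mrad subtends 1 cm per 10 m of range, so adj = error_cm / (dist_m / 10) = 2 / (149/10) = 0.1342 mrad

0.1342 mrad


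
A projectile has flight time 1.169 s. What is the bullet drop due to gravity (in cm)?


drop = 0.5*g*t^2 = 0.5*9.81*1.169^2 = 6.70298 m ≈ 670.3 cm

670.3 cm


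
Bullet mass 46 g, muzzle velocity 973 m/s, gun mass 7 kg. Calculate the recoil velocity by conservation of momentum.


v_recoil = m_p * v_p / m_gun = 0.046 * 973 / 7 = 6.394 m/s

6.394 m/s


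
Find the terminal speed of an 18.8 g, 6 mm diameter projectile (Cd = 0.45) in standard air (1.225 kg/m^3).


A = pi*(d/2)^2 = pi*(6/2000)^2 = 2.82743e-05 m^2
vt = sqrt(2mg/(Cd*rho*A)) = sqrt(2*0.0188*9.81/(0.45 * 1.225 * 2.82743e-05)) = 153.8 m/s

153.8 m/s


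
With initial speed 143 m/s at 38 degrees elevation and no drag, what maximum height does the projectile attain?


H = (v0*sin(theta))^2 / (2g) = (143*sin(38°))^2 / (2*9.81) = 395.1 m

395.1 m


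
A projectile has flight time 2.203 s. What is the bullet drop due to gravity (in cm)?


drop = 0.5*g*t^2 = 0.5*9.81*2.203^2 = 23.805 m ≈ 2380 cm

2380 cm


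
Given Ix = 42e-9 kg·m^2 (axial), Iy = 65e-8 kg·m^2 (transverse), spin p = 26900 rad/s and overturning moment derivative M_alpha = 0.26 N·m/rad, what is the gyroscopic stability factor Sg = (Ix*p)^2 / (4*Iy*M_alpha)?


Sg = Ix^2 * p^2 / (4 * Iy * M_alpha) = (42e-9)^2 * 26900^2 / (4 * 65e-8 * 0.26) = 1.888

1.888


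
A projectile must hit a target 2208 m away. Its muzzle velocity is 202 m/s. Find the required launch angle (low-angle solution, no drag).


sin(2*theta) = R*g/v0^2 = 2208*9.81/202^2 = 0.530842, theta = arcsin(0.530842)/2 = 16.03°

16.03 degrees


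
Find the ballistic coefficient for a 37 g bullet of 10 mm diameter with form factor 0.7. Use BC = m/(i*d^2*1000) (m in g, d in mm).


BC = m/(i*d^2*1000) = 37/(0.7 * 10^2 * 1000) = 0.0005286

0.0005286


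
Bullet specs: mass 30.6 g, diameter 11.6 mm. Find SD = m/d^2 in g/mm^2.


SD = m/d^2 = 30.6/11.6^2 = 0.2274 g/mm^2

0.2274 g/mm^2


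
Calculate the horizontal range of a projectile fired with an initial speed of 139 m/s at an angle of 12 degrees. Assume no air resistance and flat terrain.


R = v0^2 * sin(2*theta) / g = 139^2 * sin(2*12°) / 9.81 = 801.1 m

801.1 m


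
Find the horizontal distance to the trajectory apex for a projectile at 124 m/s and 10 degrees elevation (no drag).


R = v0^2*sin(2*theta)/g = 124^2*sin(2*10°)/9.81 = 536.076 m
apex_dist = R/2 = 536.076/2 = 268 m

268 m


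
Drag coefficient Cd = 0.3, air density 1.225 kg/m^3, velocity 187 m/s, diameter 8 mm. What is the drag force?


A = pi*(d/2)^2 = pi*(8/2000)^2 = 5.02655e-05 m^2
Fd = 0.5*Cd*rho*A*v^2 = 0.5*0.3*1.225*5.02655e-05*187^2 = 0.323 N

0.323 N


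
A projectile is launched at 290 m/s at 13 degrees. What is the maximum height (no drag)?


H = (v0*sin(theta))^2 / (2g) = (290*sin(13°))^2 / (2*9.81) = 216.9 m

216.9 m


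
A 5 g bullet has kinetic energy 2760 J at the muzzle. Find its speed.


v = sqrt(2*E/m) = sqrt(2*2760/0.005) = 1051 m/s

1051 m/s


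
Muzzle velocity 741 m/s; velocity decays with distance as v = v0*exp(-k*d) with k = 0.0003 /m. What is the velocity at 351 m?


v = v0*exp(-k*d) = 741*exp(-0.0003*351) = 666.9 m/s

666.9 m/s


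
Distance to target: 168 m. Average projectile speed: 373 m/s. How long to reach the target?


t = d/v = 168/373 = 0.4504 s

0.4504 s


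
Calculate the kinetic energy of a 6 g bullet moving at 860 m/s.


E = 0.5*m*v^2 = 0.5*0.006*860^2 = 2219 J

2219 J


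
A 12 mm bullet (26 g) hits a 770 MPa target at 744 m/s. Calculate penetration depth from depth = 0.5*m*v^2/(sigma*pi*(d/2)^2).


A = pi*(d/2)^2 = pi*(12/2)^2 = 113.097 mm^2
E = 0.5*m*v^2 = 0.5*0.026*744^2 = 7195.97 J
depth = E/(sigma*A) = 7195.97 J / (770 MPa * 113.097 mm^2) = 7195.97/(770 * 113.097) m = 0.0826316 m ≈ 82.63 mm

82.63 mm


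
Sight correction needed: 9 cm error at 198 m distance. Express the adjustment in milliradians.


1 mrad subtends 1 cm per 10 m of range, so adj = error_cm / (dist_m / 10) = 9 / (198/10) = 0.4545 mrad

0.4545 mrad


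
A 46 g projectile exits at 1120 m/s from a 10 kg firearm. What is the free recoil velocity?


v_recoil = m_p * v_p / m_gun = 0.046 * 1120 / 10 = 5.152 m/s

5.152 m/s


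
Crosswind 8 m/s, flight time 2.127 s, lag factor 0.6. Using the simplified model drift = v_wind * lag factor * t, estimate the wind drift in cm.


drift = v_wind * lag * t = 8 * 0.6 * 2.127 = 10.2096 m ≈ 1021 cm

1021 cm


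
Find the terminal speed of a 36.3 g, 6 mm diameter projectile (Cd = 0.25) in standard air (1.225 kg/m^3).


A = pi*(d/2)^2 = pi*(6/2000)^2 = 2.82743e-05 m^2
vt = sqrt(2mg/(Cd*rho*A)) = sqrt(2*0.0363*9.81/(0.25 * 1.225 * 2.82743e-05)) = 286.8 m/s

286.8 m/s


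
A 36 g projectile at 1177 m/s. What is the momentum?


p = m*v = 0.036*1177 = 42.37 kg·m/s

42.37 kg·m/s


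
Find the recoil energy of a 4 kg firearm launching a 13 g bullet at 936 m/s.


v_r = m_p*v_p/m_gun = 0.013*936/4 = 3.042 m/s, E_r = 0.5*m_gun*v_r^2 = 0.5*4*3.042^2 = 18.51 J

18.51 J


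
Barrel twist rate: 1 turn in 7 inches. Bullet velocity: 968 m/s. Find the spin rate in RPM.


twist_m = 7*0.0254 = 0.1778 m
spin = v/twist = 968/0.1778 = 5444.319 rev/s
RPM = spin*60 = 5444.319*60 ≈ 326659 RPM

326659 RPM


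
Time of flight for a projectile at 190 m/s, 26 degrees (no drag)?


T = 2*v0*sin(theta)/g = 2*190*sin(26°)/9.81 = 16.98 s

16.98 s


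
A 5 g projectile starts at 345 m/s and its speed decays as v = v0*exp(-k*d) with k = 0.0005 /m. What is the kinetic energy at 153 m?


v = v0*exp(-k*d) = 345*exp(-0.0005*153) = 319.592 m/s
E = 0.5*m*v^2 = 0.5*0.005*319.592^2 = 255.3 J

255.3 J


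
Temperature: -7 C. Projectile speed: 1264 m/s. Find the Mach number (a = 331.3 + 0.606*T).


a = 331.3 + 0.606*(-7) = 327.058 m/s
M = v/a = 1264/327.058 = 3.865

3.865


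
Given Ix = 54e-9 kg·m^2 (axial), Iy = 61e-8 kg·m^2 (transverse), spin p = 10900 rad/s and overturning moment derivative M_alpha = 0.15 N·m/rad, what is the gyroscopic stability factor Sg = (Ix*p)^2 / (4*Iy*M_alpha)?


Sg = Ix^2 * p^2 / (4 * Iy * M_alpha) = (54e-9)^2 * 10900^2 / (4 * 61e-8 * 0.15) = 0.9466

0.9466


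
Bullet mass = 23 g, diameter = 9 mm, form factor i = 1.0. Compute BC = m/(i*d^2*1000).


BC = m/(i*d^2*1000) = 23/(1.0 * 9^2 * 1000) = 0.000284

0.000284


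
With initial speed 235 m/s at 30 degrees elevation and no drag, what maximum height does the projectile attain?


H = (v0*sin(theta))^2 / (2g) = (235*sin(30°))^2 / (2*9.81) = 703.7 m

703.7 m


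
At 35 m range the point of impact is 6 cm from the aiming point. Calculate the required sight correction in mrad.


1 mrad subtends 1 cm per 10 m of range, so adj = error_cm / (dist_m / 10) = 6 / (35/10) = 1.714 mrad

1.714 mrad


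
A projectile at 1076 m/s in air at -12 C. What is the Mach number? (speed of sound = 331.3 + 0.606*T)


a = 331.3 + 0.606*(-12) = 324.028 m/s
M = v/a = 1076/324.028 = 3.321

3.321


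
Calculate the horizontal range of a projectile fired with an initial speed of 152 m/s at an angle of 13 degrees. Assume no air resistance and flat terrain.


R = v0^2 * sin(2*theta) / g = 152^2 * sin(2*13°) / 9.81 = 1032 m

1032 m


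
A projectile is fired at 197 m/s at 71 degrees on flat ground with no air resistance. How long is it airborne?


T = 2*v0*sin(theta)/g = 2*197*sin(71°)/9.81 = 37.97 s

37.97 s


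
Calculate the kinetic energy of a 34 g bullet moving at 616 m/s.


E = 0.5*m*v^2 = 0.5*0.034*616^2 = 6451 J

6451 J


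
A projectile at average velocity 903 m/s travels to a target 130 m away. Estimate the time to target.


t = d/v = 130/903 = 0.144 s

0.144 s


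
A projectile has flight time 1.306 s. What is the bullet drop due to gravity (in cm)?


drop = 0.5*g*t^2 = 0.5*9.81*1.306^2 = 8.36614 m ≈ 836.6 cm

836.6 cm


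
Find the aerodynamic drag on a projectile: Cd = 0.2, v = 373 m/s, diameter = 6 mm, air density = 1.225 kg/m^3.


A = pi*(d/2)^2 = pi*(6/2000)^2 = 2.82743e-05 m^2
Fd = 0.5*Cd*rho*A*v^2 = 0.5*0.2*1.225*2.82743e-05*373^2 = 0.4819 N

0.4819 N


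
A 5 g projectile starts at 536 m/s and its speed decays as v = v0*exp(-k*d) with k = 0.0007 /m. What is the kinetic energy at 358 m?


v = v0*exp(-k*d) = 536*exp(-0.0007*358) = 417.187 m/s
E = 0.5*m*v^2 = 0.5*0.005*417.187^2 = 435.1 J

435.1 J


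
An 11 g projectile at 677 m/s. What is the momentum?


p = m*v = 0.011*677 = 7.447 kg·m/s

7.447 kg·m/s


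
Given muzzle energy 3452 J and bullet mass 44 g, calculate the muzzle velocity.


v = sqrt(2*E/m) = sqrt(2*3452/0.044) = 396.1 m/s

396.1 m/s


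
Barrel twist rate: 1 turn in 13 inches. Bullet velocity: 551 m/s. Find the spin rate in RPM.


twist_m = 13*0.0254 = 0.3302 m
spin = v/twist = 551/0.3302 = 1668.686 rev/s
RPM = spin*60 = 1668.686*60 ≈ 100121 RPM

100121 RPM


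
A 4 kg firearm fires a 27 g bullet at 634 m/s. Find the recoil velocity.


v_recoil = m_p * v_p / m_gun = 0.027 * 634 / 4 = 4.279 m/s

4.279 m/s


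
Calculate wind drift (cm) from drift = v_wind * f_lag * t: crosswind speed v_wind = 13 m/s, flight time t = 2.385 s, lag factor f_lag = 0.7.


drift = v_wind * lag * t = 13 * 0.7 * 2.385 = 21.7035 m ≈ 2170 cm

2170 cm


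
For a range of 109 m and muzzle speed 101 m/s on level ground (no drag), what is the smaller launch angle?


sin(2*theta) = R*g/v0^2 = 109*9.81/101^2 = 0.104822, theta = arcsin(0.104822)/2 = 3.008°

3.008 degrees


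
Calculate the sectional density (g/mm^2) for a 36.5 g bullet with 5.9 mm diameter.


SD = m/d^2 = 36.5/5.9^2 = 1.049 g/mm^2

1.049 g/mm^2


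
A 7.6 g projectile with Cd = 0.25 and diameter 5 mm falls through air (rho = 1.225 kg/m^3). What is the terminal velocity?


A = pi*(d/2)^2 = pi*(5/2000)^2 = 1.96350e-05 m^2
vt = sqrt(2mg/(Cd*rho*A)) = sqrt(2*0.0076*9.81/(0.25 * 1.225 * 1.96350e-05)) = 157.5 m/s

157.5 m/s


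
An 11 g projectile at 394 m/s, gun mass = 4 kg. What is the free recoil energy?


v_r = m_p*v_p/m_gun = 0.011*394/4 = 1.0835 m/s, E_r = 0.5*m_gun*v_r^2 = 0.5*4*1.0835^2 = 2.348 J

2.348 J


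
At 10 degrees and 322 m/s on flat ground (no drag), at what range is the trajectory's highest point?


R = v0^2*sin(2*theta)/g = 322^2*sin(2*10°)/9.81 = 3614.88 m
apex_dist = R/2 = 3614.88/2 = 1807 m

1807 m


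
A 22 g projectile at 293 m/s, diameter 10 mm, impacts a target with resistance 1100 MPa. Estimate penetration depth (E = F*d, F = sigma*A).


A = pi*(d/2)^2 = pi*(10/2)^2 = 78.5398 mm^2
E = 0.5*m*v^2 = 0.5*0.022*293^2 = 944.339 J
depth = E/(sigma*A) = 944.339 J / (1100 MPa * 78.5398 mm^2) = 944.339/(1100 * 78.5398) m = 0.0109306 m ≈ 10.93 mm

10.93 mm


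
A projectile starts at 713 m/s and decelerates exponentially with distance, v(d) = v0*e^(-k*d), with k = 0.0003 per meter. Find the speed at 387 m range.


v = v0*exp(-k*d) = 713*exp(-0.0003*387) = 634.8 m/s

634.8 m/s
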